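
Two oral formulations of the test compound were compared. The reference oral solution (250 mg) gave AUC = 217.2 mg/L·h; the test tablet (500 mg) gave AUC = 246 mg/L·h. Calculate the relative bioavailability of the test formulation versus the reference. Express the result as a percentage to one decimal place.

F_rel = 56.6%

F_rel = (AUC_test/D_test) / (AUC_ref/D_ref)
      = (246/500) / (217.2/250)
      = 0.492 / 0.8688 = 0.5663 = 56.63%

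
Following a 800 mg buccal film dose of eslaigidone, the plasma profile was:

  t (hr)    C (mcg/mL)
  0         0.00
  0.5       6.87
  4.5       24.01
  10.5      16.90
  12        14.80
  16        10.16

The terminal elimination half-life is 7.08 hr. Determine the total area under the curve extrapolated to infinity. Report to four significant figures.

Trapezoidal AUC_0→16:
  [0→0.5]: (0.00+6.87)/2 × 0.5 = 1.7175
  [0.5→4.5]: (6.87+24.01)/2 × 4 = 61.76
  [4.5→10.5]: (24.01+16.90)/2 × 6 = 122.73
  [10.5→12]: (16.90+14.80)/2 × 1.5 = 23.775
  [12→16]: (14.80+10.16)/2 × 4 = 49.92
  Sum = 259.9025 mcg/mL·hr
k_e = ln2 / t½ = 0.693147 / 7.08 = 0.0979 hr^-1
Extrapolated tail: C_last / k_e = 10.16 / 0.0979 = 103.779
AUC_0→∞ = 259.9025 + 103.779 = 363.6815 mcg/mL·hr

AUC = 363.7 mcg/mL·hr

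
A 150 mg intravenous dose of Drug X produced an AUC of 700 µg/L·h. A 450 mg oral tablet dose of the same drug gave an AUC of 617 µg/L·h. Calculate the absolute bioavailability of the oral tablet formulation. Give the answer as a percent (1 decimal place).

F = 29.4%

F = (AUC_ev / D_ev) / (AUC_iv / D_iv)
  = (617/450) / (700/150)
  = 1.37111 / 4.66667 = 0.2938
  = 29.38%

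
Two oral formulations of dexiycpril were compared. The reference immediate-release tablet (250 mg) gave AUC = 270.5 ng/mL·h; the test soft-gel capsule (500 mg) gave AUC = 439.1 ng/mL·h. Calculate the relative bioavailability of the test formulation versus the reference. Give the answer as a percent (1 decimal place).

F_rel = (AUC_test/D_test) / (AUC_ref/D_ref)
      = (439.1/500) / (270.5/250)
      = 0.8782 / 1.082 = 0.8116 = 81.16%

F_rel = 81.2%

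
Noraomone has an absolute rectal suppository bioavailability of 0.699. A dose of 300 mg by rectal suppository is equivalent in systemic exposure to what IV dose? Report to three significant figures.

Systemic exposure from an extravascular dose = F × D_ev, so the equivalent IV dose is F × D_ev.
D_iv = F × D_ev = 0.699 × 300 = 209.7 mg

D_iv = 210 mg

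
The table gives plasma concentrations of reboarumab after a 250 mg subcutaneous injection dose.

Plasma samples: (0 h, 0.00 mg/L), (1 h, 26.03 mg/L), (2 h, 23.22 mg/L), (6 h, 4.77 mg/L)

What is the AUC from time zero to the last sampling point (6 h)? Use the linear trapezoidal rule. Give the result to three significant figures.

AUC = 93.6 mg/L·h

Trapezoidal AUC_0→6:
  [0→1]: (0.00+26.03)/2 × 1 = 13.015
  [1→2]: (26.03+23.22)/2 × 1 = 24.625
  [2→6]: (23.22+4.77)/2 × 4 = 55.98
  Sum = 93.62 mg/L·h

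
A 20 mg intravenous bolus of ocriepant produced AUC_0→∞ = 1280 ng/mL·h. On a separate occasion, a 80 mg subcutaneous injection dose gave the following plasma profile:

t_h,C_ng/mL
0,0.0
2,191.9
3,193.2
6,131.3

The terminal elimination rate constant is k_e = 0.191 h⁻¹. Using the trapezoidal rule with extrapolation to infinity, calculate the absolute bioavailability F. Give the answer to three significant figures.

Trapezoidal AUC_0→6 (subcutaneous injection):
  [0→2]: (0.0+191.9)/2 × 2 = 191.9
  [2→3]: (191.9+193.2)/2 × 1 = 192.55
  [3→6]: (193.2+131.3)/2 × 3 = 486.75
  Sum = 871.2 ng/mL·h
Tail: C_last/k_e = 131.3/0.191 = 687.435
AUC_0→∞ (subcutaneous injection) = 871.2 + 687.435 = 1558.635 ng/mL·h
F = (AUC_ev/D_ev)/(AUC_iv/D_iv) = (1558.635/80)/(1280/20) = 19.4829/64 = 0.3044

F = 0.304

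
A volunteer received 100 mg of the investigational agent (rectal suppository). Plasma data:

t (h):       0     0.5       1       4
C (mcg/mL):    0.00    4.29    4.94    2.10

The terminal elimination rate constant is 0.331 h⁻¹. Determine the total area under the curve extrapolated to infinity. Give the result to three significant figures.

AUC = 20.3 mcg/mL·h

Trapezoidal AUC_0→4:
  [0→0.5]: (0.00+4.29)/2 × 0.5 = 1.0725
  [0.5→1]: (4.29+4.94)/2 × 0.5 = 2.3075
  [1→4]: (4.94+2.10)/2 × 3 = 10.56
  Sum = 13.94 mcg/mL·h
Extrapolated tail: C_last / k_e = 2.10 / 0.331 = 6.344
AUC_0→∞ = 13.94 + 6.344 = 20.284 mcg/mL·h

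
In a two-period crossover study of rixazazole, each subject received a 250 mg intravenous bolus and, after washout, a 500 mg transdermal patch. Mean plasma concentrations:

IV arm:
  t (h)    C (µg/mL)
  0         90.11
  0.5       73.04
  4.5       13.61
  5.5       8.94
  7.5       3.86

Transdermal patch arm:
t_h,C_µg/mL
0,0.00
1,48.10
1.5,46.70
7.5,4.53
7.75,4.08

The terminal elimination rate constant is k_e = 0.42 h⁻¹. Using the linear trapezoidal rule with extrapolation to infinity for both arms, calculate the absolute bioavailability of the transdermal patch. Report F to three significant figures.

Trapezoidal AUC_0→7.5 (IV):
  [0→0.5]: (90.11+73.04)/2 × 0.5 = 40.7875
  [0.5→4.5]: (73.04+13.61)/2 × 4 = 173.3
  [4.5→5.5]: (13.61+8.94)/2 × 1 = 11.275
  [5.5→7.5]: (8.94+3.86)/2 × 2 = 12.8
  Sum = 238.1625 µg/mL·h
IV tail: 3.86/0.42 = 9.190; AUC_iv,0→∞ = 238.1625 + 9.190 = 247.3525 µg/mL·h
Trapezoidal AUC_0→7.75 (transdermal patch):
  [0→1]: (0.00+48.10)/2 × 1 = 24.05
  [1→1.5]: (48.10+46.70)/2 × 0.5 = 23.7
  [1.5→7.5]: (46.70+4.53)/2 × 6 = 153.69
  [7.5→7.75]: (4.53+4.08)/2 × 0.25 = 1.07625
  Sum = 202.51625 µg/mL·h
transdermal patch tail: 4.08/0.42 = 9.714; AUC_ev,0→∞ = 202.51625 + 9.714 = 212.23025 µg/mL·h
F = (AUC_ev/D_ev)/(AUC_iv/D_iv) = (212.23025/500)/(247.3525/250) = 0.4244605/0.98941 = 0.4290

F = 0.429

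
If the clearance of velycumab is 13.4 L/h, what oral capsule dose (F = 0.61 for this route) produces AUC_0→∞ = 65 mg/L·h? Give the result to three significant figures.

Dose = CL × AUC_0→∞ / F
     = 13.4 × 65 / 0.61 = 1427.87 mg

Dose = 1430 mg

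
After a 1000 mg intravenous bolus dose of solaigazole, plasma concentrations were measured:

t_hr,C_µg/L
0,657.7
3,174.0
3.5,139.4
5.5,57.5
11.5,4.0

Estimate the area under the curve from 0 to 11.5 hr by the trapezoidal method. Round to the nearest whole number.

Trapezoidal AUC_0→11.5:
  [0→3]: (657.7+174.0)/2 × 3 = 1247.55
  [3→3.5]: (174.0+139.4)/2 × 0.5 = 78.35
  [3.5→5.5]: (139.4+57.5)/2 × 2 = 196.9
  [5.5→11.5]: (57.5+4.0)/2 × 6 = 184.5
  Sum = 1707.3 µg/L·hr

AUC = 1707 µg/L·hr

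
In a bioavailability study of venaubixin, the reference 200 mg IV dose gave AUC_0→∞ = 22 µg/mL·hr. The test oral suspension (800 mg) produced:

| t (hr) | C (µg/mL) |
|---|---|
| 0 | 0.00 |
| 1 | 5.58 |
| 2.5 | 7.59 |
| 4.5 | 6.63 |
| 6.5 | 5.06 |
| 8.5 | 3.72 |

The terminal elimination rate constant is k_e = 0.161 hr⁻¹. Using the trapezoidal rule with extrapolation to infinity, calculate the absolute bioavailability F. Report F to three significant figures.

F = 0.801

Trapezoidal AUC_0→8.5 (oral suspension):
  [0→1]: (0.00+5.58)/2 × 1 = 2.79
  [1→2.5]: (5.58+7.59)/2 × 1.5 = 9.8775
  [2.5→4.5]: (7.59+6.63)/2 × 2 = 14.22
  [4.5→6.5]: (6.63+5.06)/2 × 2 = 11.69
  [6.5→8.5]: (5.06+3.72)/2 × 2 = 8.78
  Sum = 47.3575 µg/mL·hr
Tail: C_last/k_e = 3.72/0.161 = 23.106
AUC_0→∞ (oral suspension) = 47.3575 + 23.106 = 70.4635 µg/mL·hr
F = (AUC_ev/D_ev)/(AUC_iv/D_iv) = (70.4635/800)/(22/200) = 0.088079375/0.11 = 0.8007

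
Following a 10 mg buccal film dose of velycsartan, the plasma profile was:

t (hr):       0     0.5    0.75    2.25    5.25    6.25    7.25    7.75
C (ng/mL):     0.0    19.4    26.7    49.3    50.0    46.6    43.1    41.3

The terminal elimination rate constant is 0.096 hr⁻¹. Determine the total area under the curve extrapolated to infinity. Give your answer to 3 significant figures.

Trapezoidal AUC_0→7.75:
  [0→0.5]: (0.0+19.4)/2 × 0.5 = 4.85
  [0.5→0.75]: (19.4+26.7)/2 × 0.25 = 5.7625
  [0.75→2.25]: (26.7+49.3)/2 × 1.5 = 57.0
  [2.25→5.25]: (49.3+50.0)/2 × 3 = 148.95
  [5.25→6.25]: (50.0+46.6)/2 × 1 = 48.3
  [6.25→7.25]: (46.6+43.1)/2 × 1 = 44.85
  [7.25→7.75]: (43.1+41.3)/2 × 0.5 = 21.1
  Sum = 330.8125 ng/mL·hr
Extrapolated tail: C_last / k_e = 41.3 / 0.096 = 430.208
AUC_0→∞ = 330.8125 + 430.208 = 761.0205 ng/mL·hr

AUC = 761 ng/mL·hr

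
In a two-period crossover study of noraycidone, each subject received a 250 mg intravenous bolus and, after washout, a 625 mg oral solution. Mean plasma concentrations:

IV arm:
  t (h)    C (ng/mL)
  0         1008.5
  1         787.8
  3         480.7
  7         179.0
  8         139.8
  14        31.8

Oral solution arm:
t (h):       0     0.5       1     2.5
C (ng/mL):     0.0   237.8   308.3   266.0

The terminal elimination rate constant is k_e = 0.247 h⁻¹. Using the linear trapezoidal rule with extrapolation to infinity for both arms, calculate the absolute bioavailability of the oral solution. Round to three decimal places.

F = 0.159

Trapezoidal AUC_0→14 (IV):
  [0→1]: (1008.5+787.8)/2 × 1 = 898.15
  [1→3]: (787.8+480.7)/2 × 2 = 1268.5
  [3→7]: (480.7+179.0)/2 × 4 = 1319.4
  [7→8]: (179.0+139.8)/2 × 1 = 159.4
  [8→14]: (139.8+31.8)/2 × 6 = 514.8
  Sum = 4160.25 ng/mL·h
IV tail: 31.8/0.247 = 128.745; AUC_iv,0→∞ = 4160.25 + 128.745 = 4288.995 ng/mL·h
Trapezoidal AUC_0→2.5 (oral solution):
  [0→0.5]: (0.0+237.8)/2 × 0.5 = 59.45
  [0.5→1]: (237.8+308.3)/2 × 0.5 = 136.525
  [1→2.5]: (308.3+266.0)/2 × 1.5 = 430.725
  Sum = 626.7 ng/mL·h
oral solution tail: 266.0/0.247 = 1076.923; AUC_ev,0→∞ = 626.7 + 1076.923 = 1703.623 ng/mL·h
F = (AUC_ev/D_ev)/(AUC_iv/D_iv) = (1703.623/625)/(4288.995/250) = 2.7257968/17.15598 = 0.1589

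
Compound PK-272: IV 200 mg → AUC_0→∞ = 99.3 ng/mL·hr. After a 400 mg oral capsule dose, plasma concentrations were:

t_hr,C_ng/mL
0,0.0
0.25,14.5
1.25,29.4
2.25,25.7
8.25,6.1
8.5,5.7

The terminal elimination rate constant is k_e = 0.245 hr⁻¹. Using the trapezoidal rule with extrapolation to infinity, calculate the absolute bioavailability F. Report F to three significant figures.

Trapezoidal AUC_0→8.5 (oral capsule):
  [0→0.25]: (0.0+14.5)/2 × 0.25 = 1.8125
  [0.25→1.25]: (14.5+29.4)/2 × 1 = 21.95
  [1.25→2.25]: (29.4+25.7)/2 × 1 = 27.55
  [2.25→8.25]: (25.7+6.1)/2 × 6 = 95.4
  [8.25→8.5]: (6.1+5.7)/2 × 0.25 = 1.475
  Sum = 148.1875 ng/mL·hr
Tail: C_last/k_e = 5.7/0.245 = 23.265
AUC_0→∞ (oral capsule) = 148.1875 + 23.265 = 171.4525 ng/mL·hr
F = (AUC_ev/D_ev)/(AUC_iv/D_iv) = (171.4525/400)/(99.3/200) = 0.42863125/0.4965 = 0.8633

F = 0.863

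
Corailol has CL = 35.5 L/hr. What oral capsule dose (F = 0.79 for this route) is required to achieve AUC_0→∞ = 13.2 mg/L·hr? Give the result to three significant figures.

Dose = 593 mg

Dose = CL × AUC_0→∞ / F
     = 35.5 × 13.2 / 0.79 = 593.165 mg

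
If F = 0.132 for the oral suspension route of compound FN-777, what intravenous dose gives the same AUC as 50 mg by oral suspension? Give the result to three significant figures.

Systemic exposure from an extravascular dose = F × D_ev, so the equivalent IV dose is F × D_ev.
D_iv = F × D_ev = 0.132 × 50 = 6.6 mg

D_iv = 6.60 mg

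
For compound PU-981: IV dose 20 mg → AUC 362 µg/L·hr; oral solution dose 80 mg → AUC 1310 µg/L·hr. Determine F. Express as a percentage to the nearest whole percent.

F = (AUC_ev / D_ev) / (AUC_iv / D_iv)
  = (1310/80) / (362/20)
  = 16.375 / 18.1 = 0.9047
  = 90.47%

F = 90%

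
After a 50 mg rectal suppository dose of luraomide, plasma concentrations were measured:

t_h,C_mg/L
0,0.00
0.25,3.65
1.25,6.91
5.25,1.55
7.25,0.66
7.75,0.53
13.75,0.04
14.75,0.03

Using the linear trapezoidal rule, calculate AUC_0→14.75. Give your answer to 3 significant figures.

AUC = 26.9 mg/L·h

Trapezoidal AUC_0→14.75:
  [0→0.25]: (0.00+3.65)/2 × 0.25 = 0.45625
  [0.25→1.25]: (3.65+6.91)/2 × 1 = 5.28
  [1.25→5.25]: (6.91+1.55)/2 × 4 = 16.92
  [5.25→7.25]: (1.55+0.66)/2 × 2 = 2.21
  [7.25→7.75]: (0.66+0.53)/2 × 0.5 = 0.2975
  [7.75→13.75]: (0.53+0.04)/2 × 6 = 1.71
  [13.75→14.75]: (0.04+0.03)/2 × 1 = 0.035
  Sum = 26.90875 mg/L·h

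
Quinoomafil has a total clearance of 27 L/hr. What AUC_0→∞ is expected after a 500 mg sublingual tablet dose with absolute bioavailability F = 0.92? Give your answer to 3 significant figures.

AUC = 17.0 mg/L·hr

AUC_0→∞ = F × Dose / CL
        = 0.92 × 500 / 27 = 17.037 mg/L·hr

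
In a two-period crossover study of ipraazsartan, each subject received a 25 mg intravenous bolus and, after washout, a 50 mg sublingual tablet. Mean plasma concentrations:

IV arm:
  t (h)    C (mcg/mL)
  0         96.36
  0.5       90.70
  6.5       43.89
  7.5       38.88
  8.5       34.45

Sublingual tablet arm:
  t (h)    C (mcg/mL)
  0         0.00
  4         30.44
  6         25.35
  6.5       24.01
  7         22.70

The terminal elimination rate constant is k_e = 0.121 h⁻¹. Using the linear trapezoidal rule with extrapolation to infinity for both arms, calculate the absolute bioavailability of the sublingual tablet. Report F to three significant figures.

F = 0.202

Trapezoidal AUC_0→8.5 (IV):
  [0→0.5]: (96.36+90.70)/2 × 0.5 = 46.765
  [0.5→6.5]: (90.70+43.89)/2 × 6 = 403.77
  [6.5→7.5]: (43.89+38.88)/2 × 1 = 41.385
  [7.5→8.5]: (38.88+34.45)/2 × 1 = 36.665
  Sum = 528.585 mcg/mL·h
IV tail: 34.45/0.121 = 284.711; AUC_iv,0→∞ = 528.585 + 284.711 = 813.296 mcg/mL·h
Trapezoidal AUC_0→7 (sublingual tablet):
  [0→4]: (0.00+30.44)/2 × 4 = 60.88
  [4→6]: (30.44+25.35)/2 × 2 = 55.79
  [6→6.5]: (25.35+24.01)/2 × 0.5 = 12.34
  [6.5→7]: (24.01+22.70)/2 × 0.5 = 11.6775
  Sum = 140.6875 mcg/mL·h
sublingual tablet tail: 22.70/0.121 = 187.603; AUC_ev,0→∞ = 140.6875 + 187.603 = 328.2905 mcg/mL·h
F = (AUC_ev/D_ev)/(AUC_iv/D_iv) = (328.2905/50)/(813.296/25) = 6.56581/32.53184 = 0.2018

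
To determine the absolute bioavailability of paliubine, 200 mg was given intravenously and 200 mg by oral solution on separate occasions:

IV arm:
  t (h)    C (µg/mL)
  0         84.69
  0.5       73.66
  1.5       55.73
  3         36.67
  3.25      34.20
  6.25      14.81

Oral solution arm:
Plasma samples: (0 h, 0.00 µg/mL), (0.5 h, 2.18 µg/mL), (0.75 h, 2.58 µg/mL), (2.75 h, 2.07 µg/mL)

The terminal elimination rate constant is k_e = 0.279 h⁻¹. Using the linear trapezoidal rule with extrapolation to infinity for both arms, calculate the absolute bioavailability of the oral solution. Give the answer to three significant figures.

F = 0.0427

Trapezoidal AUC_0→6.25 (IV):
  [0→0.5]: (84.69+73.66)/2 × 0.5 = 39.5875
  [0.5→1.5]: (73.66+55.73)/2 × 1 = 64.695
  [1.5→3]: (55.73+36.67)/2 × 1.5 = 69.3
  [3→3.25]: (36.67+34.20)/2 × 0.25 = 8.85875
  [3.25→6.25]: (34.20+14.81)/2 × 3 = 73.515
  Sum = 255.95625 µg/mL·h
IV tail: 14.81/0.279 = 53.082; AUC_iv,0→∞ = 255.95625 + 53.082 = 309.03825 µg/mL·h
Trapezoidal AUC_0→2.75 (oral solution):
  [0→0.5]: (0.00+2.18)/2 × 0.5 = 0.545
  [0.5→0.75]: (2.18+2.58)/2 × 0.25 = 0.595
  [0.75→2.75]: (2.58+2.07)/2 × 2 = 4.65
  Sum = 5.79 µg/mL·h
oral solution tail: 2.07/0.279 = 7.419; AUC_ev,0→∞ = 5.79 + 7.419 = 13.209 µg/mL·h
F = (AUC_ev/D_ev)/(AUC_iv/D_iv) = (13.209/200)/(309.03825/200) = 0.066045/1.54519 = 0.0427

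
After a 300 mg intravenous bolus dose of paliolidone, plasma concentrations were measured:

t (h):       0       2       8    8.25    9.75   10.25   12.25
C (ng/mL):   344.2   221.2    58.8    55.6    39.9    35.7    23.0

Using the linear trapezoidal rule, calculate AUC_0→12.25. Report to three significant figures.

AUC = 1570 ng/mL·h

Trapezoidal AUC_0→12.25:
  [0→2]: (344.2+221.2)/2 × 2 = 565.4
  [2→8]: (221.2+58.8)/2 × 6 = 840.0
  [8→8.25]: (58.8+55.6)/2 × 0.25 = 14.3
  [8.25→9.75]: (55.6+39.9)/2 × 1.5 = 71.625
  [9.75→10.25]: (39.9+35.7)/2 × 0.5 = 18.9
  [10.25→12.25]: (35.7+23.0)/2 × 2 = 58.7
  Sum = 1568.925 ng/mL·h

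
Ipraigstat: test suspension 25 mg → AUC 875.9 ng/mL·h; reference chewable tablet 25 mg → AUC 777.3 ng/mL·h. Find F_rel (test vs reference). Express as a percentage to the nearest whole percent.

F_rel = (AUC_test/D_test) / (AUC_ref/D_ref)
      = (875.9/25) / (777.3/25)
      = 35.036 / 31.092 = 1.1268 = 112.68%

F_rel = 113%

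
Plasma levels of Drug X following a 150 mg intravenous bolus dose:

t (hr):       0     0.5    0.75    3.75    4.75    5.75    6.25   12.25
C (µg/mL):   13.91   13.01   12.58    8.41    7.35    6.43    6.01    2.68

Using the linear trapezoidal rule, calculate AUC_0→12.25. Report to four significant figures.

AUC = 85.36 µg/mL·hr

Trapezoidal AUC_0→12.25:
  [0→0.5]: (13.91+13.01)/2 × 0.5 = 6.73
  [0.5→0.75]: (13.01+12.58)/2 × 0.25 = 3.19875
  [0.75→3.75]: (12.58+8.41)/2 × 3 = 31.485
  [3.75→4.75]: (8.41+7.35)/2 × 1 = 7.88
  [4.75→5.75]: (7.35+6.43)/2 × 1 = 6.89
  [5.75→6.25]: (6.43+6.01)/2 × 0.5 = 3.11
  [6.25→12.25]: (6.01+2.68)/2 × 6 = 26.07
  Sum = 85.36375 µg/mL·hr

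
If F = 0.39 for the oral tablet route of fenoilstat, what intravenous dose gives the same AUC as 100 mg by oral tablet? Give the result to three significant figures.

Systemic exposure from an extravascular dose = F × D_ev, so the equivalent IV dose is F × D_ev.
D_iv = F × D_ev = 0.39 × 100 = 39 mg

D_iv = 39.0 mg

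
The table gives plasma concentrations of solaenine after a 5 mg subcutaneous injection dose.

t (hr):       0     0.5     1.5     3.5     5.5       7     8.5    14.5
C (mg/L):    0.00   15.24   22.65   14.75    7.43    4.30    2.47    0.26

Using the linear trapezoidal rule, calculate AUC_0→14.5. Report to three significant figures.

AUC = 104 mg/L·hr

Trapezoidal AUC_0→14.5:
  [0→0.5]: (0.00+15.24)/2 × 0.5 = 3.81
  [0.5→1.5]: (15.24+22.65)/2 × 1 = 18.945
  [1.5→3.5]: (22.65+14.75)/2 × 2 = 37.4
  [3.5→5.5]: (14.75+7.43)/2 × 2 = 22.18
  [5.5→7]: (7.43+4.30)/2 × 1.5 = 8.7975
  [7→8.5]: (4.30+2.47)/2 × 1.5 = 5.0775
  [8.5→14.5]: (2.47+0.26)/2 × 6 = 8.19
  Sum = 104.4 mg/L·hr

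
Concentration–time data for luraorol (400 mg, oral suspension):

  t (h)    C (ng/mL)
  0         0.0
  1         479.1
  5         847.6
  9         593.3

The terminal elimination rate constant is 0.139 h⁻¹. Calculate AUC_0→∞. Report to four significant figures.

AUC = 10040 ng/mL·h

Trapezoidal AUC_0→9:
  [0→1]: (0.0+479.1)/2 × 1 = 239.55
  [1→5]: (479.1+847.6)/2 × 4 = 2653.4
  [5→9]: (847.6+593.3)/2 × 4 = 2881.8
  Sum = 5774.75 ng/mL·h
Extrapolated tail: C_last / k_e = 593.3 / 0.139 = 4268.345
AUC_0→∞ = 5774.75 + 4268.345 = 10043.095 ng/mL·h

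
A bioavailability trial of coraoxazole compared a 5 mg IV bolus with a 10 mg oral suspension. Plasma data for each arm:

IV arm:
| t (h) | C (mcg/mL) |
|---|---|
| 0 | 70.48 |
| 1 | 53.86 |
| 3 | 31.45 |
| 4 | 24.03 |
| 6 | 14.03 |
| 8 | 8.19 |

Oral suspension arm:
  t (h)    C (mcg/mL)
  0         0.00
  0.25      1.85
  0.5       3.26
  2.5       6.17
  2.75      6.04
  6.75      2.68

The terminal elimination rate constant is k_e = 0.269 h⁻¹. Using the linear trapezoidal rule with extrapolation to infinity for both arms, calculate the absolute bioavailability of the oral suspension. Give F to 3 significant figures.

F = 0.0738

Trapezoidal AUC_0→8 (IV):
  [0→1]: (70.48+53.86)/2 × 1 = 62.17
  [1→3]: (53.86+31.45)/2 × 2 = 85.31
  [3→4]: (31.45+24.03)/2 × 1 = 27.74
  [4→6]: (24.03+14.03)/2 × 2 = 38.06
  [6→8]: (14.03+8.19)/2 × 2 = 22.22
  Sum = 235.5 mcg/mL·h
IV tail: 8.19/0.269 = 30.446; AUC_iv,0→∞ = 235.5 + 30.446 = 265.946 mcg/mL·h
Trapezoidal AUC_0→6.75 (oral suspension):
  [0→0.25]: (0.00+1.85)/2 × 0.25 = 0.23125
  [0.25→0.5]: (1.85+3.26)/2 × 0.25 = 0.63875
  [0.5→2.5]: (3.26+6.17)/2 × 2 = 9.43
  [2.5→2.75]: (6.17+6.04)/2 × 0.25 = 1.52625
  [2.75→6.75]: (6.04+2.68)/2 × 4 = 17.44
  Sum = 29.26625 mcg/mL·h
oral suspension tail: 2.68/0.269 = 9.963; AUC_ev,0→∞ = 29.26625 + 9.963 = 39.22925 mcg/mL·h
F = (AUC_ev/D_ev)/(AUC_iv/D_iv) = (39.22925/10)/(265.946/5) = 3.922925/53.1892 = 0.0738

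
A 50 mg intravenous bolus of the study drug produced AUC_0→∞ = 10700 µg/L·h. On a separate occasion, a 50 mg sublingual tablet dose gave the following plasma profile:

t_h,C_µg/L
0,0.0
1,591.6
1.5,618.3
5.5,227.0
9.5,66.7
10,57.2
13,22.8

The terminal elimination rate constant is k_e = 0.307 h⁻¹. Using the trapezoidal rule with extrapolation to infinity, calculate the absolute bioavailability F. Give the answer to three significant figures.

Trapezoidal AUC_0→13 (sublingual tablet):
  [0→1]: (0.0+591.6)/2 × 1 = 295.8
  [1→1.5]: (591.6+618.3)/2 × 0.5 = 302.475
  [1.5→5.5]: (618.3+227.0)/2 × 4 = 1690.6
  [5.5→9.5]: (227.0+66.7)/2 × 4 = 587.4
  [9.5→10]: (66.7+57.2)/2 × 0.5 = 30.975
  [10→13]: (57.2+22.8)/2 × 3 = 120.0
  Sum = 3027.25 µg/L·h
Tail: C_last/k_e = 22.8/0.307 = 74.267
AUC_0→∞ (sublingual tablet) = 3027.25 + 74.267 = 3101.517 µg/L·h
F = (AUC_ev/D_ev)/(AUC_iv/D_iv) = (3101.517/50)/(10700/50) = 62.03034/214 = 0.2899

F = 0.290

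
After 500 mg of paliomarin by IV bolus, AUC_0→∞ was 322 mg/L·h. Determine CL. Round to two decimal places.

CL = Dose_iv / AUC_0→∞
   = 500 / 322 = 1.5528 L/h

CL = 1.55 L/h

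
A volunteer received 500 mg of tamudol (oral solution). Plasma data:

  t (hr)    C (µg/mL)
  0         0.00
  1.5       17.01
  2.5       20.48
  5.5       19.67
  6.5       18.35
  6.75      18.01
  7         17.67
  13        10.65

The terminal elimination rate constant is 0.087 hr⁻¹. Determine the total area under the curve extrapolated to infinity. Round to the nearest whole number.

AUC = 327 µg/mL·hr

Trapezoidal AUC_0→13:
  [0→1.5]: (0.00+17.01)/2 × 1.5 = 12.7575
  [1.5→2.5]: (17.01+20.48)/2 × 1 = 18.745
  [2.5→5.5]: (20.48+19.67)/2 × 3 = 60.225
  [5.5→6.5]: (19.67+18.35)/2 × 1 = 19.01
  [6.5→6.75]: (18.35+18.01)/2 × 0.25 = 4.545
  [6.75→7]: (18.01+17.67)/2 × 0.25 = 4.46
  [7→13]: (17.67+10.65)/2 × 6 = 84.96
  Sum = 204.7025 µg/mL·hr
Extrapolated tail: C_last / k_e = 10.65 / 0.087 = 122.414
AUC_0→∞ = 204.7025 + 122.414 = 327.1165 µg/mL·hr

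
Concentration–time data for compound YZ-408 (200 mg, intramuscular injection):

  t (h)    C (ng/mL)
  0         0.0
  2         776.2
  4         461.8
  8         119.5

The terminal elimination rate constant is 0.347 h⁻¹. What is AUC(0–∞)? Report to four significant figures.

AUC = 3521 ng/mL·h

Trapezoidal AUC_0→8:
  [0→2]: (0.0+776.2)/2 × 2 = 776.2
  [2→4]: (776.2+461.8)/2 × 2 = 1238.0
  [4→8]: (461.8+119.5)/2 × 4 = 1162.6
  Sum = 3176.8 ng/mL·h
Extrapolated tail: C_last / k_e = 119.5 / 0.347 = 344.380
AUC_0→∞ = 3176.8 + 344.380 = 3521.18 ng/mL·h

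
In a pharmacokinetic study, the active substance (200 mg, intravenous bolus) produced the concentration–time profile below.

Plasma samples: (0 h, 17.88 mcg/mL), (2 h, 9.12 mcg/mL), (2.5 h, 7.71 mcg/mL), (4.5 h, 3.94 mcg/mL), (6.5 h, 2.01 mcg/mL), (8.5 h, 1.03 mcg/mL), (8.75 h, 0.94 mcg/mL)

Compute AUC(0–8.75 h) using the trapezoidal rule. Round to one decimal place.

Trapezoidal AUC_0→8.75:
  [0→2]: (17.88+9.12)/2 × 2 = 27.0
  [2→2.5]: (9.12+7.71)/2 × 0.5 = 4.2075
  [2.5→4.5]: (7.71+3.94)/2 × 2 = 11.65
  [4.5→6.5]: (3.94+2.01)/2 × 2 = 5.95
  [6.5→8.5]: (2.01+1.03)/2 × 2 = 3.04
  [8.5→8.75]: (1.03+0.94)/2 × 0.25 = 0.24625
  Sum = 52.09375 mcg/mL·h

AUC = 52.1 mcg/mL·h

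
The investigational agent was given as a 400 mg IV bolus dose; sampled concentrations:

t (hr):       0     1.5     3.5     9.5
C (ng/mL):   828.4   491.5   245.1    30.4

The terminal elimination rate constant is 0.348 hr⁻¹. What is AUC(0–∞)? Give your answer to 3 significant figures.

Trapezoidal AUC_0→9.5:
  [0→1.5]: (828.4+491.5)/2 × 1.5 = 989.925
  [1.5→3.5]: (491.5+245.1)/2 × 2 = 736.6
  [3.5→9.5]: (245.1+30.4)/2 × 6 = 826.5
  Sum = 2553.025 ng/mL·hr
Extrapolated tail: C_last / k_e = 30.4 / 0.348 = 87.356
AUC_0→∞ = 2553.025 + 87.356 = 2640.381 ng/mL·hr

AUC = 2640 ng/mL·hr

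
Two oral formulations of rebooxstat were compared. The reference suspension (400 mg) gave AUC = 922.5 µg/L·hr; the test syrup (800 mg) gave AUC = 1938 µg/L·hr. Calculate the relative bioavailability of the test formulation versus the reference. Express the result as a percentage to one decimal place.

F_rel = (AUC_test/D_test) / (AUC_ref/D_ref)
      = (1938/800) / (922.5/400)
      = 2.4225 / 2.30625 = 1.0504 = 105.04%

F_rel = 105.0%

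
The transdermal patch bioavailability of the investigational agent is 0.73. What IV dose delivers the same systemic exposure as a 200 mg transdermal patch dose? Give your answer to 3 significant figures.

Systemic exposure from an extravascular dose = F × D_ev, so the equivalent IV dose is F × D_ev.
D_iv = F × D_ev = 0.73 × 200 = 146 mg

D_iv = 146 mg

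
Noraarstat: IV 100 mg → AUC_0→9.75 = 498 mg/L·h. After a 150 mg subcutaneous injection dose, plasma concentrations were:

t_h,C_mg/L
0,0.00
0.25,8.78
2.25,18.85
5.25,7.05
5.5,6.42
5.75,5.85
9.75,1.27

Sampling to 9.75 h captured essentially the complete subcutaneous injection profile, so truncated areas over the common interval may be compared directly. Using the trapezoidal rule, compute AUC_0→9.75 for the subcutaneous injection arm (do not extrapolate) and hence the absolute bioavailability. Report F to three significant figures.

Trapezoidal AUC_0→9.75 (subcutaneous injection):
  [0→0.25]: (0.00+8.78)/2 × 0.25 = 1.0975
  [0.25→2.25]: (8.78+18.85)/2 × 2 = 27.63
  [2.25→5.25]: (18.85+7.05)/2 × 3 = 38.85
  [5.25→5.5]: (7.05+6.42)/2 × 0.25 = 1.68375
  [5.5→5.75]: (6.42+5.85)/2 × 0.25 = 1.53375
  [5.75→9.75]: (5.85+1.27)/2 × 4 = 14.24
  Sum = 85.035 mg/L·h
F = (AUC_ev/D_ev)/(AUC_iv/D_iv) = (85.035/150)/(498/100) = 0.5669/4.98 = 0.1138

F = 0.114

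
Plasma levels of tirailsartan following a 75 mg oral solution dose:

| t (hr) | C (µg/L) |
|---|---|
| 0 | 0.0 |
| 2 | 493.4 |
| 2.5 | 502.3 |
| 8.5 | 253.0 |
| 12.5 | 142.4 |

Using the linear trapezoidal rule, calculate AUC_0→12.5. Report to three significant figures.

AUC = 3800 µg/L·hr

Trapezoidal AUC_0→12.5:
  [0→2]: (0.0+493.4)/2 × 2 = 493.4
  [2→2.5]: (493.4+502.3)/2 × 0.5 = 248.925
  [2.5→8.5]: (502.3+253.0)/2 × 6 = 2265.9
  [8.5→12.5]: (253.0+142.4)/2 × 4 = 790.8
  Sum = 3799.025 µg/L·hr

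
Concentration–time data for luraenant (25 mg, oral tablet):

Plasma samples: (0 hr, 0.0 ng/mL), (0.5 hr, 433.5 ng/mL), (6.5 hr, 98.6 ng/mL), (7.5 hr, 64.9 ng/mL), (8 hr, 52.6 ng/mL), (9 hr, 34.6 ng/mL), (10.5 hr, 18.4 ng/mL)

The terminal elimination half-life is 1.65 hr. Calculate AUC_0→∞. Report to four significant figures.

Trapezoidal AUC_0→10.5:
  [0→0.5]: (0.0+433.5)/2 × 0.5 = 108.375
  [0.5→6.5]: (433.5+98.6)/2 × 6 = 1596.3
  [6.5→7.5]: (98.6+64.9)/2 × 1 = 81.75
  [7.5→8]: (64.9+52.6)/2 × 0.5 = 29.375
  [8→9]: (52.6+34.6)/2 × 1 = 43.6
  [9→10.5]: (34.6+18.4)/2 × 1.5 = 39.75
  Sum = 1899.15 ng/mL·hr
k_e = ln2 / t½ = 0.693147 / 1.65 = 0.4201 hr^-1
Extrapolated tail: C_last / k_e = 18.4 / 0.4201 = 43.799
AUC_0→∞ = 1899.15 + 43.799 = 1942.949 ng/mL·hr

AUC = 1943 ng/mL·hr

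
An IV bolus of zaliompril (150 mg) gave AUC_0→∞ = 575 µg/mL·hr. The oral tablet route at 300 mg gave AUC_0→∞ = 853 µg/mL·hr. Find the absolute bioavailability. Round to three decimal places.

F = (AUC_ev / D_ev) / (AUC_iv / D_iv)
  = (853/300) / (575/150)
  = 2.84333 / 3.83333 = 0.7417

F = 0.742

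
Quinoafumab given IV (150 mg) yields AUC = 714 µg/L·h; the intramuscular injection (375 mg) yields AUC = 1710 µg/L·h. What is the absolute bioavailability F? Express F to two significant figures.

F = 0.96

F = (AUC_ev / D_ev) / (AUC_iv / D_iv)
  = (1710/375) / (714/150)
  = 4.56 / 4.76 = 0.9580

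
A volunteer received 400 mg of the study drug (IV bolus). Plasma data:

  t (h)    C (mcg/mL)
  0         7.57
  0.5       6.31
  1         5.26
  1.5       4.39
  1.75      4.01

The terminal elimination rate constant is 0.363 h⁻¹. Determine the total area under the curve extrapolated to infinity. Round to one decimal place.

Trapezoidal AUC_0→1.75:
  [0→0.5]: (7.57+6.31)/2 × 0.5 = 3.47
  [0.5→1]: (6.31+5.26)/2 × 0.5 = 2.8925
  [1→1.5]: (5.26+4.39)/2 × 0.5 = 2.4125
  [1.5→1.75]: (4.39+4.01)/2 × 0.25 = 1.05
  Sum = 9.825 mcg/mL·h
Extrapolated tail: C_last / k_e = 4.01 / 0.363 = 11.047
AUC_0→∞ = 9.825 + 11.047 = 20.872 mcg/mL·h

AUC = 20.9 mcg/mL·h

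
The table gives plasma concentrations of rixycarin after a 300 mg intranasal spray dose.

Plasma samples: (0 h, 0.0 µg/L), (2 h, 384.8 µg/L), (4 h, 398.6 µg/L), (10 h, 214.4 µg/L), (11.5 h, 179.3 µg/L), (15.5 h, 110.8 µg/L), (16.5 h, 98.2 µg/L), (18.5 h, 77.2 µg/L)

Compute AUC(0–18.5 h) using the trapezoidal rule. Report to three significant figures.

AUC = 4160 µg/L·h

Trapezoidal AUC_0→18.5:
  [0→2]: (0.0+384.8)/2 × 2 = 384.8
  [2→4]: (384.8+398.6)/2 × 2 = 783.4
  [4→10]: (398.6+214.4)/2 × 6 = 1839.0
  [10→11.5]: (214.4+179.3)/2 × 1.5 = 295.275
  [11.5→15.5]: (179.3+110.8)/2 × 4 = 580.2
  [15.5→16.5]: (110.8+98.2)/2 × 1 = 104.5
  [16.5→18.5]: (98.2+77.2)/2 × 2 = 175.4
  Sum = 4162.575 µg/L·h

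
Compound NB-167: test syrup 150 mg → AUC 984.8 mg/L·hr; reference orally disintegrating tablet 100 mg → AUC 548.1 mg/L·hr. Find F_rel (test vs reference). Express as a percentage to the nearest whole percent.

F_rel = 120%

F_rel = (AUC_test/D_test) / (AUC_ref/D_ref)
      = (984.8/150) / (548.1/100)
      = 6.56533 / 5.481 = 1.1978 = 119.78%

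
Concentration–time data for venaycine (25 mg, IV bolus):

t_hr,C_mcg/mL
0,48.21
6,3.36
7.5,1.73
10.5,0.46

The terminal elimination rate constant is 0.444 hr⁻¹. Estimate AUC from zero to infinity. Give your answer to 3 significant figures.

AUC = 163 mcg/mL·hr

Trapezoidal AUC_0→10.5:
  [0→6]: (48.21+3.36)/2 × 6 = 154.71
  [6→7.5]: (3.36+1.73)/2 × 1.5 = 3.8175
  [7.5→10.5]: (1.73+0.46)/2 × 3 = 3.285
  Sum = 161.8125 mcg/mL·hr
Extrapolated tail: C_last / k_e = 0.46 / 0.444 = 1.036
AUC_0→∞ = 161.8125 + 1.036 = 162.8485 mcg/mL·hr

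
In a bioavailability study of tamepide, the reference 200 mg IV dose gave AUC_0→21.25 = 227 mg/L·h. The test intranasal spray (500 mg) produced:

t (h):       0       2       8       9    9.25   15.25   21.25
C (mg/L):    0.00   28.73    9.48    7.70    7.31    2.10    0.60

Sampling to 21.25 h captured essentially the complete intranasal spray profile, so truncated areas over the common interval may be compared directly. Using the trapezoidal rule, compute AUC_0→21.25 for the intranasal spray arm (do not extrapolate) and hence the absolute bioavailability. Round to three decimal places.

F = 0.335

Trapezoidal AUC_0→21.25 (intranasal spray):
  [0→2]: (0.00+28.73)/2 × 2 = 28.73
  [2→8]: (28.73+9.48)/2 × 6 = 114.63
  [8→9]: (9.48+7.70)/2 × 1 = 8.59
  [9→9.25]: (7.70+7.31)/2 × 0.25 = 1.87625
  [9.25→15.25]: (7.31+2.10)/2 × 6 = 28.23
  [15.25→21.25]: (2.10+0.60)/2 × 6 = 8.1
  Sum = 190.15625 mg/L·h
F = (AUC_ev/D_ev)/(AUC_iv/D_iv) = (190.15625/500)/(227/200) = 0.3803125/1.135 = 0.3351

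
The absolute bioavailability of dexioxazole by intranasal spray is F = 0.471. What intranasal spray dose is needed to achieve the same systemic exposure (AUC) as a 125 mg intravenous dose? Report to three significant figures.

D_intranasal = 265 mg

For equal systemic exposure: F × D_ev = D_iv
D_ev = D_iv / F = 125 / 0.471 = 265.393 mg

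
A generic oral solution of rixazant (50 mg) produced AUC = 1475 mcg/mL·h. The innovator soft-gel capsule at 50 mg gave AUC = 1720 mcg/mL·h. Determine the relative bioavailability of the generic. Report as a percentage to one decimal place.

F_rel = (AUC_test/D_test) / (AUC_ref/D_ref)
      = (1475/50) / (1720/50)
      = 29.5 / 34.4 = 0.8576 = 85.76%

F_rel = 85.8%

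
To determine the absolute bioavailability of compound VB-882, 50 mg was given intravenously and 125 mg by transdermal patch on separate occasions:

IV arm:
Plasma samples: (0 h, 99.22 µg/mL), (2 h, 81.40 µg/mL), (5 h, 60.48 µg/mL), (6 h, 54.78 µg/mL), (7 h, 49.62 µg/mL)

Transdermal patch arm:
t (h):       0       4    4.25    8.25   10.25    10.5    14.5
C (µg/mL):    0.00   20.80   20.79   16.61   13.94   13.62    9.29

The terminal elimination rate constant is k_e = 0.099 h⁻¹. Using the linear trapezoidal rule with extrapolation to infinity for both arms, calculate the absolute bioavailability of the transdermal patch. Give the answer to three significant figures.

Trapezoidal AUC_0→7 (IV):
  [0→2]: (99.22+81.40)/2 × 2 = 180.62
  [2→5]: (81.40+60.48)/2 × 3 = 212.82
  [5→6]: (60.48+54.78)/2 × 1 = 57.63
  [6→7]: (54.78+49.62)/2 × 1 = 52.2
  Sum = 503.27 µg/mL·h
IV tail: 49.62/0.099 = 501.212; AUC_iv,0→∞ = 503.27 + 501.212 = 1004.482 µg/mL·h
Trapezoidal AUC_0→14.5 (transdermal patch):
  [0→4]: (0.00+20.80)/2 × 4 = 41.6
  [4→4.25]: (20.80+20.79)/2 × 0.25 = 5.19875
  [4.25→8.25]: (20.79+16.61)/2 × 4 = 74.8
  [8.25→10.25]: (16.61+13.94)/2 × 2 = 30.55
  [10.25→10.5]: (13.94+13.62)/2 × 0.25 = 3.445
  [10.5→14.5]: (13.62+9.29)/2 × 4 = 45.82
  Sum = 201.41375 µg/mL·h
transdermal patch tail: 9.29/0.099 = 93.838; AUC_ev,0→∞ = 201.41375 + 93.838 = 295.25175 µg/mL·h
F = (AUC_ev/D_ev)/(AUC_iv/D_iv) = (295.25175/125)/(1004.482/50) = 2.362014/20.08964 = 0.1176

F = 0.118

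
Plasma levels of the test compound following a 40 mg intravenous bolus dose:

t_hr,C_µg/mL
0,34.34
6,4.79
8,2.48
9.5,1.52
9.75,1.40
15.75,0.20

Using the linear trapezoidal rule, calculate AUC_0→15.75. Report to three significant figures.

Trapezoidal AUC_0→15.75:
  [0→6]: (34.34+4.79)/2 × 6 = 117.39
  [6→8]: (4.79+2.48)/2 × 2 = 7.27
  [8→9.5]: (2.48+1.52)/2 × 1.5 = 3.0
  [9.5→9.75]: (1.52+1.40)/2 × 0.25 = 0.365
  [9.75→15.75]: (1.40+0.20)/2 × 6 = 4.8
  Sum = 132.825 µg/mL·hr

AUC = 133 µg/mL·hr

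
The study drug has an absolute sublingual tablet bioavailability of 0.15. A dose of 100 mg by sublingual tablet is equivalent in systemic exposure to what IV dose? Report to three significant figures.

D_iv = 15.0 mg

Systemic exposure from an extravascular dose = F × D_ev, so the equivalent IV dose is F × D_ev.
D_iv = F × D_ev = 0.15 × 100 = 15 mg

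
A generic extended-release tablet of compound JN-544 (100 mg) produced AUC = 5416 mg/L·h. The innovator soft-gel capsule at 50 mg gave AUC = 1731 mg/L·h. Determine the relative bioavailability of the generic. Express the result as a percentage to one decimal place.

F_rel = 156.4%

F_rel = (AUC_test/D_test) / (AUC_ref/D_ref)
      = (5416/100) / (1731/50)
      = 54.16 / 34.62 = 1.5644 = 156.44%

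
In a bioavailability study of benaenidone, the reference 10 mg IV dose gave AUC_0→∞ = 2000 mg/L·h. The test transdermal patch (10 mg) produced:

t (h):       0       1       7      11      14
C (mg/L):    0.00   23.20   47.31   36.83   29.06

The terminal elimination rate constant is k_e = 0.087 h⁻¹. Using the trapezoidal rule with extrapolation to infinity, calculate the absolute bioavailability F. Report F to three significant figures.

Trapezoidal AUC_0→14 (transdermal patch):
  [0→1]: (0.00+23.20)/2 × 1 = 11.6
  [1→7]: (23.20+47.31)/2 × 6 = 211.53
  [7→11]: (47.31+36.83)/2 × 4 = 168.28
  [11→14]: (36.83+29.06)/2 × 3 = 98.835
  Sum = 490.245 mg/L·h
Tail: C_last/k_e = 29.06/0.087 = 334.023
AUC_0→∞ (transdermal patch) = 490.245 + 334.023 = 824.268 mg/L·h
F = (AUC_ev/D_ev)/(AUC_iv/D_iv) = (824.268/10)/(2000/10) = 82.4268/200 = 0.4121

F = 0.412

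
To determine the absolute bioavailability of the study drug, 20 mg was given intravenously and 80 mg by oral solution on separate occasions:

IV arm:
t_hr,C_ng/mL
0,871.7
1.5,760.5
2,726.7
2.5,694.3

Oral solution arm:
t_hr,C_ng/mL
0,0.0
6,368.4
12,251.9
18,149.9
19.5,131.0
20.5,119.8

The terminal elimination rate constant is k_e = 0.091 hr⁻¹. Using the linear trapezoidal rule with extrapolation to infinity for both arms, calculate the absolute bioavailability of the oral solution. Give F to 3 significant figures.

F = 0.152

Trapezoidal AUC_0→2.5 (IV):
  [0→1.5]: (871.7+760.5)/2 × 1.5 = 1224.15
  [1.5→2]: (760.5+726.7)/2 × 0.5 = 371.8
  [2→2.5]: (726.7+694.3)/2 × 0.5 = 355.25
  Sum = 1951.2 ng/mL·hr
IV tail: 694.3/0.091 = 7629.670; AUC_iv,0→∞ = 1951.2 + 7629.670 = 9580.87 ng/mL·hr
Trapezoidal AUC_0→20.5 (oral solution):
  [0→6]: (0.0+368.4)/2 × 6 = 1105.2
  [6→12]: (368.4+251.9)/2 × 6 = 1860.9
  [12→18]: (251.9+149.9)/2 × 6 = 1205.4
  [18→19.5]: (149.9+131.0)/2 × 1.5 = 210.675
  [19.5→20.5]: (131.0+119.8)/2 × 1 = 125.4
  Sum = 4507.575 ng/mL·hr
oral solution tail: 119.8/0.091 = 1316.484; AUC_ev,0→∞ = 4507.575 + 1316.484 = 5824.059 ng/mL·hr
F = (AUC_ev/D_ev)/(AUC_iv/D_iv) = (5824.059/80)/(9580.87/20) = 72.8007/479.0435 = 0.1520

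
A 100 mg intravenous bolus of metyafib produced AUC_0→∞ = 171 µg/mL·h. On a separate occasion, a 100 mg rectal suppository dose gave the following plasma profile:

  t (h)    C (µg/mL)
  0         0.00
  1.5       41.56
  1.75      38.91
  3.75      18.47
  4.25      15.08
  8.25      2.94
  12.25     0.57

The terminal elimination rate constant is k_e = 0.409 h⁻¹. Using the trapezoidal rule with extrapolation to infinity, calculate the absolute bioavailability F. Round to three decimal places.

F = 0.886

Trapezoidal AUC_0→12.25 (rectal suppository):
  [0→1.5]: (0.00+41.56)/2 × 1.5 = 31.17
  [1.5→1.75]: (41.56+38.91)/2 × 0.25 = 10.05875
  [1.75→3.75]: (38.91+18.47)/2 × 2 = 57.38
  [3.75→4.25]: (18.47+15.08)/2 × 0.5 = 8.3875
  [4.25→8.25]: (15.08+2.94)/2 × 4 = 36.04
  [8.25→12.25]: (2.94+0.57)/2 × 4 = 7.02
  Sum = 150.05625 µg/mL·h
Tail: C_last/k_e = 0.57/0.409 = 1.394
AUC_0→∞ (rectal suppository) = 150.05625 + 1.394 = 151.45025 µg/mL·h
F = (AUC_ev/D_ev)/(AUC_iv/D_iv) = (151.45025/100)/(171/100) = 1.5145025/1.71 = 0.8857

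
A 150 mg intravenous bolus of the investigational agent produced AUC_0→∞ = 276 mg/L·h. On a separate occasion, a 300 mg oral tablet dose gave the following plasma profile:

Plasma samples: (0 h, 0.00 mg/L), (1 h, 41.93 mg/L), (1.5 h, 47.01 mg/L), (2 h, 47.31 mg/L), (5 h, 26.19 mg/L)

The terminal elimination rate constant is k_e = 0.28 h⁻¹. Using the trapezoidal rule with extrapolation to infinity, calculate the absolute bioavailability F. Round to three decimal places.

Trapezoidal AUC_0→5 (oral tablet):
  [0→1]: (0.00+41.93)/2 × 1 = 20.965
  [1→1.5]: (41.93+47.01)/2 × 0.5 = 22.235
  [1.5→2]: (47.01+47.31)/2 × 0.5 = 23.58
  [2→5]: (47.31+26.19)/2 × 3 = 110.25
  Sum = 177.03 mg/L·h
Tail: C_last/k_e = 26.19/0.28 = 93.536
AUC_0→∞ (oral tablet) = 177.03 + 93.536 = 270.566 mg/L·h
F = (AUC_ev/D_ev)/(AUC_iv/D_iv) = (270.566/300)/(276/150) = 0.901887/1.84 = 0.4902

F = 0.490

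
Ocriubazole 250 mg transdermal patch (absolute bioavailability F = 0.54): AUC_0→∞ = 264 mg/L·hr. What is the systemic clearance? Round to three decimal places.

CL = 0.511 L/hr

CL = F × Dose / AUC_0→∞
   = 0.54 × 250 / 264 = 0.511364 L/hr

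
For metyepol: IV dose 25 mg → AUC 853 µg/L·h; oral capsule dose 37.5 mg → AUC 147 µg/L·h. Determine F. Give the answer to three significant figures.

F = (AUC_ev / D_ev) / (AUC_iv / D_iv)
  = (147/37.5) / (853/25)
  = 3.92 / 34.12 = 0.1149

F = 0.115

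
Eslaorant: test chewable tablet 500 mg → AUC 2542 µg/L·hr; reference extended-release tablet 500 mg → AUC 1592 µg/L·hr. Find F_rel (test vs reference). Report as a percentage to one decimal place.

F_rel = 159.7%

F_rel = (AUC_test/D_test) / (AUC_ref/D_ref)
      = (2542/500) / (1592/500)
      = 5.084 / 3.184 = 1.5967 = 159.67%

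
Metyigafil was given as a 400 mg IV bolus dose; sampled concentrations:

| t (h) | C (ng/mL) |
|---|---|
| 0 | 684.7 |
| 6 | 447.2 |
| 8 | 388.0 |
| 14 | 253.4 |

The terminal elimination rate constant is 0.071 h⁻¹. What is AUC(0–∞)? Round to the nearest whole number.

Trapezoidal AUC_0→14:
  [0→6]: (684.7+447.2)/2 × 6 = 3395.7
  [6→8]: (447.2+388.0)/2 × 2 = 835.2
  [8→14]: (388.0+253.4)/2 × 6 = 1924.2
  Sum = 6155.1 ng/mL·h
Extrapolated tail: C_last / k_e = 253.4 / 0.071 = 3569.014
AUC_0→∞ = 6155.1 + 3569.014 = 9724.114 ng/mL·h

AUC = 9724 ng/mL·h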